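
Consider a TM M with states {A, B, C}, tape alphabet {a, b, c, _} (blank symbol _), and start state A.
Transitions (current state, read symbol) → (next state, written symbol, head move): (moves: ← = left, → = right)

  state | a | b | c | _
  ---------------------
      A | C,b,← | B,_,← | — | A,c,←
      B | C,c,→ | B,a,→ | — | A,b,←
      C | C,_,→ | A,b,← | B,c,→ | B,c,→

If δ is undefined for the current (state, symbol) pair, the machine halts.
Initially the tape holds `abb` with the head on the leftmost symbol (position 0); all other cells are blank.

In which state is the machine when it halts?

state=A head=0 tape=_[a]bb_   (A,a)→(C,b,←)
state=C head=-1 tape=[_]bbb_   (C,_)→(B,c,→)
state=B head=0 tape=c[b]bb_   (B,b)→(B,a,→)
state=B head=1 tape=ca[b]b_   (B,b)→(B,a,→)
state=B head=2 tape=caa[b]_   (B,b)→(B,a,→)
state=B head=3 tape=caaa[_]   (B,_)→(A,b,←)
state=A head=2 tape=caa[a]b   (A,a)→(C,b,←)
state=C head=1 tape=ca[a]bb   (C,a)→(C,_,→)
state=C head=2 tape=ca_[b]b   (C,b)→(A,b,←)
state=A head=1 tape=ca[_]bb   (A,_)→(A,c,←)
state=A head=0 tape=c[a]cbb   (A,a)→(C,b,←)
state=C head=-1 tape=[c]bcbb   (C,c)→(B,c,→)
state=B head=0 tape=c[b]cbb   (B,b)→(B,a,→)
state=B head=1 tape=ca[c]bb
No transition is defined for (B, c); M halts in state B.

B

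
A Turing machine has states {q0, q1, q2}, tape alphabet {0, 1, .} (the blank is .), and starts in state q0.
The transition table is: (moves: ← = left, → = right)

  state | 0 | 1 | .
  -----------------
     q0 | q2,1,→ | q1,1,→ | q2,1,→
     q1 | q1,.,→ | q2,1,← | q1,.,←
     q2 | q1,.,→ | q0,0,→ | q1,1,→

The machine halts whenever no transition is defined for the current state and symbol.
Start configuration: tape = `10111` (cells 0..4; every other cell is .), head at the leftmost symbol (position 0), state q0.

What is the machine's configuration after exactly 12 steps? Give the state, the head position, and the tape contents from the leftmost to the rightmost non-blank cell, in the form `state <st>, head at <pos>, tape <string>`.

state q0, head at 4, tape 10001

state=q0 head=0 tape=[1]0111   (q0,1)→(q1,1,→)
state=q1 head=1 tape=1[0]111   (q1,0)→(q1,.,→)
state=q1 head=2 tape=1.[1]11   (q1,1)→(q2,1,←)
state=q2 head=1 tape=1[.]111   (q2,.)→(q1,1,→)
state=q1 head=2 tape=11[1]11   (q1,1)→(q2,1,←)
state=q2 head=1 tape=1[1]111   (q2,1)→(q0,0,→)
state=q0 head=2 tape=10[1]11   (q0,1)→(q1,1,→)
state=q1 head=3 tape=101[1]1   (q1,1)→(q2,1,←)
state=q2 head=2 tape=10[1]11   (q2,1)→(q0,0,→)
state=q0 head=3 tape=100[1]1   (q0,1)→(q1,1,→)
state=q1 head=4 tape=1001[1]   (q1,1)→(q2,1,←)
state=q2 head=3 tape=100[1]1   (q2,1)→(q0,0,→)
state=q0 head=4 tape=1000[1]
After 12 steps: state q0, head at 4, tape 10001.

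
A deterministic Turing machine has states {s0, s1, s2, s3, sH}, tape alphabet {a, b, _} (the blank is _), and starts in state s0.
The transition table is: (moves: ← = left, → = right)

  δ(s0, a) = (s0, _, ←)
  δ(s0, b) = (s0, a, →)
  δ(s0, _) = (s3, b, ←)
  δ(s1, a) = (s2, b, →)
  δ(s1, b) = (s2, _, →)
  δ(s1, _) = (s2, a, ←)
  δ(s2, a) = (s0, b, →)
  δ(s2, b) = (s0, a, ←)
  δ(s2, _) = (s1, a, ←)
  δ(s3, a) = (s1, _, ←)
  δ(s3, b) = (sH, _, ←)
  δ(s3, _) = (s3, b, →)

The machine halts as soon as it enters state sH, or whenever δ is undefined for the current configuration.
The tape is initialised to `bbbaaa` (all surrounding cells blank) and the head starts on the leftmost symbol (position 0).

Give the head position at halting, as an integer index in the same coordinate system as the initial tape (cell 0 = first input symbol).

state=s0 head=0 tape=__[b]bbaaa   (s0,b)→(s0,a,→)
state=s0 head=1 tape=__a[b]baaa   (s0,b)→(s0,a,→)
state=s0 head=2 tape=__aa[b]aaa   (s0,b)→(s0,a,→)
state=s0 head=3 tape=__aaa[a]aa   (s0,a)→(s0,_,←)
state=s0 head=2 tape=__aa[a]_aa   (s0,a)→(s0,_,←)
state=s0 head=1 tape=__a[a]__aa   (s0,a)→(s0,_,←)
state=s0 head=0 tape=__[a]___aa   (s0,a)→(s0,_,←)
state=s0 head=-1 tape=_[_]____aa   (s0,_)→(s3,b,←)
state=s3 head=-2 tape=[_]b____aa   (s3,_)→(s3,b,→)
state=s3 head=-1 tape=b[b]____aa   (s3,b)→(sH,_,←)
state=sH head=-2 tape=[b]_____aa
At halt the head is at cell -2.

-2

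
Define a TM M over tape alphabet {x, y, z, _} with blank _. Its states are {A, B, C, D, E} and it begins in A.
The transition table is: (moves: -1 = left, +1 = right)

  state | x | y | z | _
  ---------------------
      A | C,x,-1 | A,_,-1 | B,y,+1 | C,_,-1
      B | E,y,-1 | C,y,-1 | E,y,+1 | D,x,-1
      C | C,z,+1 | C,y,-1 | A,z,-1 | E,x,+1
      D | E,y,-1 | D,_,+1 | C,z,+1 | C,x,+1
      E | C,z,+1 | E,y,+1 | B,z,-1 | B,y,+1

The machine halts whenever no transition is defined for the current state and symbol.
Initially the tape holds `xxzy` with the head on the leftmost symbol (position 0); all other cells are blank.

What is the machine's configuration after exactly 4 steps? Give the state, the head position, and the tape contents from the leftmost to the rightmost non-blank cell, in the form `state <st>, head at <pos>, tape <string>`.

state C, head at 2, tape xzzzy

A | _[x]xzy   read x → write x, move -1, go to C
C | [_]xxzy   read _ → write x, move +1, go to E
E | x[x]xzy   read x → write z, move +1, go to C
C | xz[x]zy   read x → write z, move +1, go to C
C | xzz[z]y
After 4 steps: state C, head at 2, tape xzzzy.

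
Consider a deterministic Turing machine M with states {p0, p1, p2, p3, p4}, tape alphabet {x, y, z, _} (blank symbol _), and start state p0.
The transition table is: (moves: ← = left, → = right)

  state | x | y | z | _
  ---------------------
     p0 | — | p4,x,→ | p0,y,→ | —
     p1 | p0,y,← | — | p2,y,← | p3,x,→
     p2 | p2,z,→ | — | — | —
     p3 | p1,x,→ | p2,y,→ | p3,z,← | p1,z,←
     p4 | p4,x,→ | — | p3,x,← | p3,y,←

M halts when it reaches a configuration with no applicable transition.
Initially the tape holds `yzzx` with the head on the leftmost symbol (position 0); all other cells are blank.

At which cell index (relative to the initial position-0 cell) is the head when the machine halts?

0

state=p0 head=0 tape=[y]zzx   (p0,y)→(p4,x,→)
state=p4 head=1 tape=x[z]zx   (p4,z)→(p3,x,←)
state=p3 head=0 tape=[x]xzx   (p3,x)→(p1,x,→)
state=p1 head=1 tape=x[x]zx   (p1,x)→(p0,y,←)
state=p0 head=0 tape=[x]yzx
At halt the head is at cell 0.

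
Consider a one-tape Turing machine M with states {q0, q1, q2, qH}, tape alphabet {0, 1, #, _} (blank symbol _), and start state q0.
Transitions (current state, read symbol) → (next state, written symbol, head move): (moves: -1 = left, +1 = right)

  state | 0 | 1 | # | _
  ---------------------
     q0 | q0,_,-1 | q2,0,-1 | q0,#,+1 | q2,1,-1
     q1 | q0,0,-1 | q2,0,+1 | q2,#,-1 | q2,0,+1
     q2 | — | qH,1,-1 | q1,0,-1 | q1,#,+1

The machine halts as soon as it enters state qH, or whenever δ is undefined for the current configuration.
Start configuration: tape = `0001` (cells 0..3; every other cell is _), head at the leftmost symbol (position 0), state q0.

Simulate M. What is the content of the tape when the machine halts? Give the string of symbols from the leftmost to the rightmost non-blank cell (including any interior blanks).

state=q0 head=0 tape=___[0]001   (q0,0)→(q0,_,-1)
state=q0 head=-1 tape=__[_]_001   (q0,_)→(q2,1,-1)
state=q2 head=-2 tape=_[_]1_001   (q2,_)→(q1,#,+1)
state=q1 head=-1 tape=_#[1]_001   (q1,1)→(q2,0,+1)
state=q2 head=0 tape=_#0[_]001   (q2,_)→(q1,#,+1)
state=q1 head=1 tape=_#0#[0]01   (q1,0)→(q0,0,-1)
state=q0 head=0 tape=_#0[#]001   (q0,#)→(q0,#,+1)
state=q0 head=1 tape=_#0#[0]01   (q0,0)→(q0,_,-1)
state=q0 head=0 tape=_#0[#]_01   (q0,#)→(q0,#,+1)
state=q0 head=1 tape=_#0#[_]01   (q0,_)→(q2,1,-1)
state=q2 head=0 tape=_#0[#]101   (q2,#)→(q1,0,-1)
state=q1 head=-1 tape=_#[0]0101   (q1,0)→(q0,0,-1)
state=q0 head=-2 tape=_[#]00101   (q0,#)→(q0,#,+1)
state=q0 head=-1 tape=_#[0]0101   (q0,0)→(q0,_,-1)
state=q0 head=-2 tape=_[#]_0101   (q0,#)→(q0,#,+1)
state=q0 head=-1 tape=_#[_]0101   (q0,_)→(q2,1,-1)
state=q2 head=-2 tape=_[#]10101   (q2,#)→(q1,0,-1)
state=q1 head=-3 tape=[_]010101   (q1,_)→(q2,0,+1)
state=q2 head=-2 tape=0[0]10101
The non-blank tape span at halt is 0010101.

0010101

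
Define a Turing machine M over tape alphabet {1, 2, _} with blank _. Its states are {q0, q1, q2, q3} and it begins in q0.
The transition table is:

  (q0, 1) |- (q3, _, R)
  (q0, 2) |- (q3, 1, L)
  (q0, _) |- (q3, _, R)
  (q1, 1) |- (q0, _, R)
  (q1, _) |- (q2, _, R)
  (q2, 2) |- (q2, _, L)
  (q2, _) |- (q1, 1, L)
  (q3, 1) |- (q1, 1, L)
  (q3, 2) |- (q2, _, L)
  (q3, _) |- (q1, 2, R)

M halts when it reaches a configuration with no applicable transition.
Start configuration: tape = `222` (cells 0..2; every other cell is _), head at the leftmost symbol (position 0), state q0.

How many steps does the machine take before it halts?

q0 | _[2]22____   read 2 → write 1, move L, go to q3
q3 | [_]122____   read _ → write 2, move R, go to q1
q1 | 2[1]22____   read 1 → write _, move R, go to q0
q0 | 2_[2]2____   read 2 → write 1, move L, go to q3
q3 | 2[_]12____   read _ → write 2, move R, go to q1
q1 | 22[1]2____   read 1 → write _, move R, go to q0
q0 | 22_[2]____   read 2 → write 1, move L, go to q3
q3 | 22[_]1____   read _ → write 2, move R, go to q1
q1 | 222[1]____   read 1 → write _, move R, go to q0
q0 | 222_[_]___   read _ → write _, move R, go to q3
q3 | 222__[_]__   read _ → write 2, move R, go to q1
q1 | 222__2[_]_   read _ → write _, move R, go to q2
q2 | 222__2_[_]   read _ → write 1, move L, go to q1
q1 | 222__2[_]1   read _ → write _, move R, go to q2
q2 | 222__2_[1]
M halts after 14 transitions.

14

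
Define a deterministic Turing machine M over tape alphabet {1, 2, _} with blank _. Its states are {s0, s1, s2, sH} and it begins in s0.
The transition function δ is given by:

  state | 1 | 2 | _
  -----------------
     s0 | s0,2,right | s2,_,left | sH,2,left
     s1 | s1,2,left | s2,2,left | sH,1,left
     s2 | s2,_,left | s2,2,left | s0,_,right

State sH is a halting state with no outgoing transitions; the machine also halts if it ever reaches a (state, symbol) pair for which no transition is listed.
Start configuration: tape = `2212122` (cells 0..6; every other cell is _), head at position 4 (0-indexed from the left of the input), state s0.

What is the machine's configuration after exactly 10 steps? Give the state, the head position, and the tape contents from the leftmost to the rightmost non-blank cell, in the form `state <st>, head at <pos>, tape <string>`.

state s0, head at 0, tape 2_22_2

state=s0 head=4 tape=_2212[1]22   (s0,1)→(s0,2,right)
state=s0 head=5 tape=_22122[2]2   (s0,2)→(s2,_,left)
state=s2 head=4 tape=_2212[2]_2   (s2,2)→(s2,2,left)
state=s2 head=3 tape=_221[2]2_2   (s2,2)→(s2,2,left)
state=s2 head=2 tape=_22[1]22_2   (s2,1)→(s2,_,left)
state=s2 head=1 tape=_2[2]_22_2   (s2,2)→(s2,2,left)
state=s2 head=0 tape=_[2]2_22_2   (s2,2)→(s2,2,left)
state=s2 head=-1 tape=[_]22_22_2   (s2,_)→(s0,_,right)
state=s0 head=0 tape=_[2]2_22_2   (s0,2)→(s2,_,left)
state=s2 head=-1 tape=[_]_2_22_2   (s2,_)→(s0,_,right)
state=s0 head=0 tape=_[_]2_22_2
After 10 steps: state s0, head at 0, tape 2_22_2.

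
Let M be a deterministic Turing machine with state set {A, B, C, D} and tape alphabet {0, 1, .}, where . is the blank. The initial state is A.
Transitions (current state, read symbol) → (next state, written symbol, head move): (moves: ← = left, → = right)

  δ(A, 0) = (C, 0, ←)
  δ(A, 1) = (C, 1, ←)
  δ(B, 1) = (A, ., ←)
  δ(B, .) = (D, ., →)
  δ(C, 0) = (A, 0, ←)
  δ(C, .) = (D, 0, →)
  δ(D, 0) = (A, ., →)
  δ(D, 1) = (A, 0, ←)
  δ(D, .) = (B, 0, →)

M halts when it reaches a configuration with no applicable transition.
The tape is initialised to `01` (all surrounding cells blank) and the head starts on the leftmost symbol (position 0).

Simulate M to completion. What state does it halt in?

state=A head=0 tape=..[0]1   (A,0)→(C,0,←)
state=C head=-1 tape=.[.]01   (C,.)→(D,0,→)
state=D head=0 tape=.0[0]1   (D,0)→(A,.,→)
state=A head=1 tape=.0.[1]   (A,1)→(C,1,←)
state=C head=0 tape=.0[.]1   (C,.)→(D,0,→)
state=D head=1 tape=.00[1]   (D,1)→(A,0,←)
state=A head=0 tape=.0[0]0   (A,0)→(C,0,←)
state=C head=-1 tape=.[0]00   (C,0)→(A,0,←)
state=A head=-2 tape=[.]000
No transition is defined for (A, .); M halts in state A.

A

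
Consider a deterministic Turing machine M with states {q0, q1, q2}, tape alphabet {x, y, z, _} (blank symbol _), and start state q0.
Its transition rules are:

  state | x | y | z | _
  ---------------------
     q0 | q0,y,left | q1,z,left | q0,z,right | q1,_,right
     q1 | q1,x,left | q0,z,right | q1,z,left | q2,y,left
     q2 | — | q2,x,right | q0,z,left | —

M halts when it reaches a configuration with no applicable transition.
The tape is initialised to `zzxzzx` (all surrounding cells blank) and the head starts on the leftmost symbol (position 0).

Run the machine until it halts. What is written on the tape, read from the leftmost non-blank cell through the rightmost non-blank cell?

q0 | __[z]zxzzx   read z → write z, move right, go to q0
q0 | __z[z]xzzx   read z → write z, move right, go to q0
q0 | __zz[x]zzx   read x → write y, move left, go to q0
q0 | __z[z]yzzx   read z → write z, move right, go to q0
q0 | __zz[y]zzx   read y → write z, move left, go to q1
q1 | __z[z]zzzx   read z → write z, move left, go to q1
q1 | __[z]zzzzx   read z → write z, move left, go to q1
q1 | _[_]zzzzzx   read _ → write y, move left, go to q2
q2 | [_]yzzzzzx
The non-blank tape span at halt is yzzzzzx.

yzzzzzx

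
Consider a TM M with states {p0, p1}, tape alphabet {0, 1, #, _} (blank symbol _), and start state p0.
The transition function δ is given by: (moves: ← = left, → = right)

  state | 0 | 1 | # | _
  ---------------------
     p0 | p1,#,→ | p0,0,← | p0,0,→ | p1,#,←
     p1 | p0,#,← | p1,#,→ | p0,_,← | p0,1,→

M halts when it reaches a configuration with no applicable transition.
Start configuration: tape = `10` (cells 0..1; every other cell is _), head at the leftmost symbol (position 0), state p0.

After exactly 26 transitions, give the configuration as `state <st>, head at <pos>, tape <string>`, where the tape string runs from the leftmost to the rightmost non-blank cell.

state=p0 head=0 tape=____[1]0_   (p0,1)→(p0,0,←)
state=p0 head=-1 tape=___[_]00_   (p0,_)→(p1,#,←)
state=p1 head=-2 tape=__[_]#00_   (p1,_)→(p0,1,→)
state=p0 head=-1 tape=__1[#]00_   (p0,#)→(p0,0,→)
state=p0 head=0 tape=__10[0]0_   (p0,0)→(p1,#,→)
state=p1 head=1 tape=__10#[0]_   (p1,0)→(p0,#,←)
state=p0 head=0 tape=__10[#]#_   (p0,#)→(p0,0,→)
state=p0 head=1 tape=__100[#]_   (p0,#)→(p0,0,→)
state=p0 head=2 tape=__1000[_]   (p0,_)→(p1,#,←)
state=p1 head=1 tape=__100[0]#   (p1,0)→(p0,#,←)
state=p0 head=0 tape=__10[0]##   (p0,0)→(p1,#,→)
state=p1 head=1 tape=__10#[#]#   (p1,#)→(p0,_,←)
state=p0 head=0 tape=__10[#]_#   (p0,#)→(p0,0,→)
state=p0 head=1 tape=__100[_]#   (p0,_)→(p1,#,←)
state=p1 head=0 tape=__10[0]##   (p1,0)→(p0,#,←)
state=p0 head=-1 tape=__1[0]###   (p0,0)→(p1,#,→)
state=p1 head=0 tape=__1#[#]##   (p1,#)→(p0,_,←)
state=p0 head=-1 tape=__1[#]_##   (p0,#)→(p0,0,→)
state=p0 head=0 tape=__10[_]##   (p0,_)→(p1,#,←)
state=p1 head=-1 tape=__1[0]###   (p1,0)→(p0,#,←)
state=p0 head=-2 tape=__[1]####   (p0,1)→(p0,0,←)
state=p0 head=-3 tape=_[_]0####   (p0,_)→(p1,#,←)
state=p1 head=-4 tape=[_]#0####   (p1,_)→(p0,1,→)
state=p0 head=-3 tape=1[#]0####   (p0,#)→(p0,0,→)
state=p0 head=-2 tape=10[0]####   (p0,0)→(p1,#,→)
state=p1 head=-1 tape=10#[#]###   (p1,#)→(p0,_,←)
state=p0 head=-2 tape=10[#]_###
After 26 steps: state p0, head at -2, tape 10#_###.

state p0, head at -2, tape 10#_###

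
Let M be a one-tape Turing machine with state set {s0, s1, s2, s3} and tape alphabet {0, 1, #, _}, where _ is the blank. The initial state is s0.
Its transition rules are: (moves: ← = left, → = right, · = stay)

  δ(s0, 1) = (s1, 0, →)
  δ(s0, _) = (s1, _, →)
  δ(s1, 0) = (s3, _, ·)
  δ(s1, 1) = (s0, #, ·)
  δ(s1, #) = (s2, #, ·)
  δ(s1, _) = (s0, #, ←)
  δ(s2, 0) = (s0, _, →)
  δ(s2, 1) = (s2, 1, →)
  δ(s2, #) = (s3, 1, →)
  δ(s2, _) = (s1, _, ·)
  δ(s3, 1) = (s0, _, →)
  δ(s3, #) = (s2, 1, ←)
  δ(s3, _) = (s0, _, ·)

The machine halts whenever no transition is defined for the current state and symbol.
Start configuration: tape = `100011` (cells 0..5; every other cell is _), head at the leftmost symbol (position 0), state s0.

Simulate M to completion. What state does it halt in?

s0 | [1]00011   read 1 → write 0, move →, go to s1
s1 | 0[0]0011   read 0 → write _, move ·, go to s3
s3 | 0[_]0011   read _ → write _, move ·, go to s0
s0 | 0[_]0011   read _ → write _, move →, go to s1
s1 | 0_[0]011   read 0 → write _, move ·, go to s3
s3 | 0_[_]011   read _ → write _, move ·, go to s0
s0 | 0_[_]011   read _ → write _, move →, go to s1
s1 | 0__[0]11   read 0 → write _, move ·, go to s3
s3 | 0__[_]11   read _ → write _, move ·, go to s0
s0 | 0__[_]11   read _ → write _, move →, go to s1
s1 | 0___[1]1   read 1 → write #, move ·, go to s0
s0 | 0___[#]1
No transition is defined for (s0, #); M halts in state s0.

s0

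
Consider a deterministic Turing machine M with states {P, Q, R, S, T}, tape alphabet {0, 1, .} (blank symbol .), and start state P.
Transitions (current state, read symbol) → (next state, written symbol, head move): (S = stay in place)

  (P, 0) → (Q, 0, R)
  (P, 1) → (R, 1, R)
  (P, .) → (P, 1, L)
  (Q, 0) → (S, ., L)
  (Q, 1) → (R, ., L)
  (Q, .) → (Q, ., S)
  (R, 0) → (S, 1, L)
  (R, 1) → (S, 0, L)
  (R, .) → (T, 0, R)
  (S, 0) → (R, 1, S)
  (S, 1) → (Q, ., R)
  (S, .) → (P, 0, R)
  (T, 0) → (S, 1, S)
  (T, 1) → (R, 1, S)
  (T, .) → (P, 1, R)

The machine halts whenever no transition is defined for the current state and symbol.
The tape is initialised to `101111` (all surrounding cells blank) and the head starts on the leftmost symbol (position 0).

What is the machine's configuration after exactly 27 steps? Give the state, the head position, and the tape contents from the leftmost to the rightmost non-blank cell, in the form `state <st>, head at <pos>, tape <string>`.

state Q, head at 3, tape 000111

state=P head=0 tape=[1]01111   (P,1)→(R,1,R)
state=R head=1 tape=1[0]1111   (R,0)→(S,1,L)
state=S head=0 tape=[1]11111   (S,1)→(Q,.,R)
state=Q head=1 tape=.[1]1111   (Q,1)→(R,.,L)
state=R head=0 tape=[.].1111   (R,.)→(T,0,R)
state=T head=1 tape=0[.]1111   (T,.)→(P,1,R)
state=P head=2 tape=01[1]111   (P,1)→(R,1,R)
state=R head=3 tape=011[1]11   (R,1)→(S,0,L)
state=S head=2 tape=01[1]011   (S,1)→(Q,.,R)
state=Q head=3 tape=01.[0]11   (Q,0)→(S,.,L)
state=S head=2 tape=01[.].11   (S,.)→(P,0,R)
state=P head=3 tape=010[.]11   (P,.)→(P,1,L)
state=P head=2 tape=01[0]111   (P,0)→(Q,0,R)
state=Q head=3 tape=010[1]11   (Q,1)→(R,.,L)
state=R head=2 tape=01[0].11   (R,0)→(S,1,L)
state=S head=1 tape=0[1]1.11   (S,1)→(Q,.,R)
state=Q head=2 tape=0.[1].11   (Q,1)→(R,.,L)
state=R head=1 tape=0[.]..11   (R,.)→(T,0,R)
state=T head=2 tape=00[.].11   (T,.)→(P,1,R)
state=P head=3 tape=001[.]11   (P,.)→(P,1,L)
state=P head=2 tape=00[1]111   (P,1)→(R,1,R)
state=R head=3 tape=001[1]11   (R,1)→(S,0,L)
state=S head=2 tape=00[1]011   (S,1)→(Q,.,R)
state=Q head=3 tape=00.[0]11   (Q,0)→(S,.,L)
state=S head=2 tape=00[.].11   (S,.)→(P,0,R)
state=P head=3 tape=000[.]11   (P,.)→(P,1,L)
state=P head=2 tape=00[0]111   (P,0)→(Q,0,R)
state=Q head=3 tape=000[1]11
After 27 steps: state Q, head at 3, tape 000111.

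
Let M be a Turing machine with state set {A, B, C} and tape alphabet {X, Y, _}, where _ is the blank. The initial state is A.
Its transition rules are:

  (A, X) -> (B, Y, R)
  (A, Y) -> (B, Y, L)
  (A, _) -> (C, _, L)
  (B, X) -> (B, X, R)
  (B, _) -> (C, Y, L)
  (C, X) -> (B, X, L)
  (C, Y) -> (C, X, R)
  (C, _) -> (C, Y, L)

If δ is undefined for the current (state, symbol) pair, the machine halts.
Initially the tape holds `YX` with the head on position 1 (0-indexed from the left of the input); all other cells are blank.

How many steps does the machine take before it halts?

A | Y[X]__   read X → write Y, move R, go to B
B | YY[_]_   read _ → write Y, move L, go to C
C | Y[Y]Y_   read Y → write X, move R, go to C
C | YX[Y]_   read Y → write X, move R, go to C
C | YXX[_]   read _ → write Y, move L, go to C
C | YX[X]Y   read X → write X, move L, go to B
B | Y[X]XY   read X → write X, move R, go to B
B | YX[X]Y   read X → write X, move R, go to B
B | YXX[Y]
M halts after 8 transitions.

8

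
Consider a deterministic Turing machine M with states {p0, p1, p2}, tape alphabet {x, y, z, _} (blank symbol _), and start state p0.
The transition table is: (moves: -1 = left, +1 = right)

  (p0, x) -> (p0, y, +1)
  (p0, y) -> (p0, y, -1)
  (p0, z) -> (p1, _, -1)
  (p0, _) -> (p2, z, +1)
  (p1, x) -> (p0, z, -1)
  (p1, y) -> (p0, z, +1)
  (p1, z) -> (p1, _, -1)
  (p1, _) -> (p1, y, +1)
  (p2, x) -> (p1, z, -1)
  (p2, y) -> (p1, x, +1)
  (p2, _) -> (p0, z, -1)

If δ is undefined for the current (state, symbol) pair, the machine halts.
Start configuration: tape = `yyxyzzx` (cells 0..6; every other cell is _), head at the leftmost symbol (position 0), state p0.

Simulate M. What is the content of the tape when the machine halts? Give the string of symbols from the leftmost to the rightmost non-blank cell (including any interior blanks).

yyzzzyyzzx

state=p0 head=0 tape=___[y]yxyzzx   (p0,y)→(p0,y,-1)
state=p0 head=-1 tape=__[_]yyxyzzx   (p0,_)→(p2,z,+1)
state=p2 head=0 tape=__z[y]yxyzzx   (p2,y)→(p1,x,+1)
state=p1 head=1 tape=__zx[y]xyzzx   (p1,y)→(p0,z,+1)
state=p0 head=2 tape=__zxz[x]yzzx   (p0,x)→(p0,y,+1)
state=p0 head=3 tape=__zxzy[y]zzx   (p0,y)→(p0,y,-1)
state=p0 head=2 tape=__zxz[y]yzzx   (p0,y)→(p0,y,-1)
state=p0 head=1 tape=__zx[z]yyzzx   (p0,z)→(p1,_,-1)
state=p1 head=0 tape=__z[x]_yyzzx   (p1,x)→(p0,z,-1)
state=p0 head=-1 tape=__[z]z_yyzzx   (p0,z)→(p1,_,-1)
state=p1 head=-2 tape=_[_]_z_yyzzx   (p1,_)→(p1,y,+1)
state=p1 head=-1 tape=_y[_]z_yyzzx   (p1,_)→(p1,y,+1)
state=p1 head=0 tape=_yy[z]_yyzzx   (p1,z)→(p1,_,-1)
state=p1 head=-1 tape=_y[y]__yyzzx   (p1,y)→(p0,z,+1)
state=p0 head=0 tape=_yz[_]_yyzzx   (p0,_)→(p2,z,+1)
state=p2 head=1 tape=_yzz[_]yyzzx   (p2,_)→(p0,z,-1)
state=p0 head=0 tape=_yz[z]zyyzzx   (p0,z)→(p1,_,-1)
state=p1 head=-1 tape=_y[z]_zyyzzx   (p1,z)→(p1,_,-1)
state=p1 head=-2 tape=_[y]__zyyzzx   (p1,y)→(p0,z,+1)
state=p0 head=-1 tape=_z[_]_zyyzzx   (p0,_)→(p2,z,+1)
state=p2 head=0 tape=_zz[_]zyyzzx   (p2,_)→(p0,z,-1)
state=p0 head=-1 tape=_z[z]zzyyzzx   (p0,z)→(p1,_,-1)
state=p1 head=-2 tape=_[z]_zzyyzzx   (p1,z)→(p1,_,-1)
state=p1 head=-3 tape=[_]__zzyyzzx   (p1,_)→(p1,y,+1)
state=p1 head=-2 tape=y[_]_zzyyzzx   (p1,_)→(p1,y,+1)
state=p1 head=-1 tape=yy[_]zzyyzzx   (p1,_)→(p1,y,+1)
state=p1 head=0 tape=yyy[z]zyyzzx   (p1,z)→(p1,_,-1)
state=p1 head=-1 tape=yy[y]_zyyzzx   (p1,y)→(p0,z,+1)
state=p0 head=0 tape=yyz[_]zyyzzx   (p0,_)→(p2,z,+1)
state=p2 head=1 tape=yyzz[z]yyzzx
The non-blank tape span at halt is yyzzzyyzzx.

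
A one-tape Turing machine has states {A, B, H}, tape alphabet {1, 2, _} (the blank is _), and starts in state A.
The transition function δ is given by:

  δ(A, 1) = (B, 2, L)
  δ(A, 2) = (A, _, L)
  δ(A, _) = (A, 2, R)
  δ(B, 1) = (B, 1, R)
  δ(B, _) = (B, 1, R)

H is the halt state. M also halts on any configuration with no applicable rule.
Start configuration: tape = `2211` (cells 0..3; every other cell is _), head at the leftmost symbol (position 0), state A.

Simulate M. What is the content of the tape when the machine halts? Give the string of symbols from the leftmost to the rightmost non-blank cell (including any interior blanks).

state=A head=0 tape=__[2]211   (A,2)→(A,_,L)
state=A head=-1 tape=_[_]_211   (A,_)→(A,2,R)
state=A head=0 tape=_2[_]211   (A,_)→(A,2,R)
state=A head=1 tape=_22[2]11   (A,2)→(A,_,L)
state=A head=0 tape=_2[2]_11   (A,2)→(A,_,L)
state=A head=-1 tape=_[2]__11   (A,2)→(A,_,L)
state=A head=-2 tape=[_]___11   (A,_)→(A,2,R)
state=A head=-1 tape=2[_]__11   (A,_)→(A,2,R)
state=A head=0 tape=22[_]_11   (A,_)→(A,2,R)
state=A head=1 tape=222[_]11   (A,_)→(A,2,R)
state=A head=2 tape=2222[1]1   (A,1)→(B,2,L)
state=B head=1 tape=222[2]21
The non-blank tape span at halt is 222221.

222221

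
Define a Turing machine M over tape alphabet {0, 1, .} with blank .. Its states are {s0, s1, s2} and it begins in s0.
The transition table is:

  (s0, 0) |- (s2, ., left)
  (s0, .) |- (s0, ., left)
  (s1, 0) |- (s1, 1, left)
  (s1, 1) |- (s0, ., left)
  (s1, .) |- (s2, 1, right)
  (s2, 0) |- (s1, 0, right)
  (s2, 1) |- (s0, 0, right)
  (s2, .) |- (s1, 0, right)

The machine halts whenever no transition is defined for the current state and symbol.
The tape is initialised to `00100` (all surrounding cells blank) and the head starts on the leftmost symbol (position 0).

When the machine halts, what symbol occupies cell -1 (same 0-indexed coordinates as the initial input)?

0

state=s0 head=0 tape=.[0]0100   (s0,0)→(s2,.,left)
state=s2 head=-1 tape=[.].0100   (s2,.)→(s1,0,right)
state=s1 head=0 tape=0[.]0100   (s1,.)→(s2,1,right)
state=s2 head=1 tape=01[0]100   (s2,0)→(s1,0,right)
state=s1 head=2 tape=010[1]00   (s1,1)→(s0,.,left)
state=s0 head=1 tape=01[0].00   (s0,0)→(s2,.,left)
state=s2 head=0 tape=0[1]..00   (s2,1)→(s0,0,right)
state=s0 head=1 tape=00[.].00   (s0,.)→(s0,.,left)
state=s0 head=0 tape=0[0]..00   (s0,0)→(s2,.,left)
state=s2 head=-1 tape=[0]...00   (s2,0)→(s1,0,right)
state=s1 head=0 tape=0[.]..00   (s1,.)→(s2,1,right)
state=s2 head=1 tape=01[.].00   (s2,.)→(s1,0,right)
state=s1 head=2 tape=010[.]00   (s1,.)→(s2,1,right)
state=s2 head=3 tape=0101[0]0   (s2,0)→(s1,0,right)
state=s1 head=4 tape=01010[0]   (s1,0)→(s1,1,left)
state=s1 head=3 tape=0101[0]1   (s1,0)→(s1,1,left)
state=s1 head=2 tape=010[1]11   (s1,1)→(s0,.,left)
state=s0 head=1 tape=01[0].11   (s0,0)→(s2,.,left)
state=s2 head=0 tape=0[1]..11   (s2,1)→(s0,0,right)
state=s0 head=1 tape=00[.].11   (s0,.)→(s0,.,left)
state=s0 head=0 tape=0[0]..11   (s0,0)→(s2,.,left)
state=s2 head=-1 tape=[0]...11   (s2,0)→(s1,0,right)
state=s1 head=0 tape=0[.]..11   (s1,.)→(s2,1,right)
state=s2 head=1 tape=01[.].11   (s2,.)→(s1,0,right)
state=s1 head=2 tape=010[.]11   (s1,.)→(s2,1,right)
state=s2 head=3 tape=0101[1]1   (s2,1)→(s0,0,right)
state=s0 head=4 tape=01010[1]
Cell -1 holds 0 when M halts.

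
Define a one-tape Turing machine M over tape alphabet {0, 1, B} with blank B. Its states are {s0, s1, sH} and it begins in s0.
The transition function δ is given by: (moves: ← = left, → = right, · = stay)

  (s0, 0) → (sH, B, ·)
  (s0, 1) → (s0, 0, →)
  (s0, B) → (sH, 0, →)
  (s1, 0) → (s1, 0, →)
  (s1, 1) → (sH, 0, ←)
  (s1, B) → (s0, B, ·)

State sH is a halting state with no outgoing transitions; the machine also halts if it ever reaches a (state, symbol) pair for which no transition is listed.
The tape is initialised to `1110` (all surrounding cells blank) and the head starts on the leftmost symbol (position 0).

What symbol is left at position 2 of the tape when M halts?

0

state=s0 head=0 tape=[1]110   (s0,1)→(s0,0,→)
state=s0 head=1 tape=0[1]10   (s0,1)→(s0,0,→)
state=s0 head=2 tape=00[1]0   (s0,1)→(s0,0,→)
state=s0 head=3 tape=000[0]   (s0,0)→(sH,B,·)
state=sH head=3 tape=000[B]
Cell 2 holds 0 when M halts.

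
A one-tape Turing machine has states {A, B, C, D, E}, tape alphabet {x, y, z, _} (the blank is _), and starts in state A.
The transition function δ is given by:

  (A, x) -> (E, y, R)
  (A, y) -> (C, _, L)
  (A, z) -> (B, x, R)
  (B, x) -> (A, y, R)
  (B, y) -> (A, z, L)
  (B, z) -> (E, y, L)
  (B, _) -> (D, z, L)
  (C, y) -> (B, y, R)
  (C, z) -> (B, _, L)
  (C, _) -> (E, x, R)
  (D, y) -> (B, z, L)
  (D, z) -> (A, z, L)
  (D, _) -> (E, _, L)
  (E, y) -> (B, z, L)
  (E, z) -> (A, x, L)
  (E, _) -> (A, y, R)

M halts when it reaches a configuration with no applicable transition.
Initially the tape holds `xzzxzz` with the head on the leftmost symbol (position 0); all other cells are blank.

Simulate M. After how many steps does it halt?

A | _[x]zzxzz   read x → write y, move R, go to E
E | _y[z]zxzz   read z → write x, move L, go to A
A | _[y]xzxzz   read y → write _, move L, go to C
C | [_]_xzxzz   read _ → write x, move R, go to E
E | x[_]xzxzz   read _ → write y, move R, go to A
A | xy[x]zxzz   read x → write y, move R, go to E
E | xyy[z]xzz   read z → write x, move L, go to A
A | xy[y]xxzz   read y → write _, move L, go to C
C | x[y]_xxzz   read y → write y, move R, go to B
B | xy[_]xxzz   read _ → write z, move L, go to D
D | x[y]zxxzz   read y → write z, move L, go to B
B | [x]zzxxzz   read x → write y, move R, go to A
A | y[z]zxxzz   read z → write x, move R, go to B
B | yx[z]xxzz   read z → write y, move L, go to E
E | y[x]yxxzz
M halts after 14 transitions.

14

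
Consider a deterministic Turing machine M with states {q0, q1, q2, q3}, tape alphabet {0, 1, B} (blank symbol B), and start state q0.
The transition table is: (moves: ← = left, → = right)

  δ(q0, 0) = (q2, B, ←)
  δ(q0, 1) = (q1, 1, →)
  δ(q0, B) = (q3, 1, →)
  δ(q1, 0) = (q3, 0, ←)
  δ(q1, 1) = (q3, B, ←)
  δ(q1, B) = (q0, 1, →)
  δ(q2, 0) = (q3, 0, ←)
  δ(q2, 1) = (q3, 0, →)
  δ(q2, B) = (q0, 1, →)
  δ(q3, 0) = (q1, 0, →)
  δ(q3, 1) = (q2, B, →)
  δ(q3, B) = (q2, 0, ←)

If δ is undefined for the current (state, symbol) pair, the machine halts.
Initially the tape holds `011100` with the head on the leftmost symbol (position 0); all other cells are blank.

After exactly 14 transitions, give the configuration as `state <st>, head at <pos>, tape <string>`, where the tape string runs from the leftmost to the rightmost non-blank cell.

state q1, head at 2, tape 1000000

q0 | B[0]11100   read 0 → write B, move ←, go to q2
q2 | [B]B11100   read B → write 1, move →, go to q0
q0 | 1[B]11100   read B → write 1, move →, go to q3
q3 | 11[1]1100   read 1 → write B, move →, go to q2
q2 | 11B[1]100   read 1 → write 0, move →, go to q3
q3 | 11B0[1]00   read 1 → write B, move →, go to q2
q2 | 11B0B[0]0   read 0 → write 0, move ←, go to q3
q3 | 11B0[B]00   read B → write 0, move ←, go to q2
q2 | 11B[0]000   read 0 → write 0, move ←, go to q3
q3 | 11[B]0000   read B → write 0, move ←, go to q2
q2 | 1[1]00000   read 1 → write 0, move →, go to q3
q3 | 10[0]0000   read 0 → write 0, move →, go to q1
q1 | 100[0]000   read 0 → write 0, move ←, go to q3
q3 | 10[0]0000   read 0 → write 0, move →, go to q1
q1 | 100[0]000
After 14 steps: state q1, head at 2, tape 1000000.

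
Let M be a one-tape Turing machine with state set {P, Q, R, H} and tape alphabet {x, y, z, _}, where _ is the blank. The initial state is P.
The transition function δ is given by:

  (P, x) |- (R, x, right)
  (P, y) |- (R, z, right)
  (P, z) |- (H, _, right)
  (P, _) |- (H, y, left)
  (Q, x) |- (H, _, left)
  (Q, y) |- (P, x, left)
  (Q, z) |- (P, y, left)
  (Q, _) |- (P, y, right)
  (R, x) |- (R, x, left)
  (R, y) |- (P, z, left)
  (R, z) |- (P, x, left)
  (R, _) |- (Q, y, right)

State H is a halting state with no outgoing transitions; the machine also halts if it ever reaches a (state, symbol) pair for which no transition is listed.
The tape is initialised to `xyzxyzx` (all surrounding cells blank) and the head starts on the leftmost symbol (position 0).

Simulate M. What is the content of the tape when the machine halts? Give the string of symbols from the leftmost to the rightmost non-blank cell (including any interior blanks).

y_xzxyzx

state=P head=0 tape=_[x]yzxyzx   (P,x)→(R,x,right)
state=R head=1 tape=_x[y]zxyzx   (R,y)→(P,z,left)
state=P head=0 tape=_[x]zzxyzx   (P,x)→(R,x,right)
state=R head=1 tape=_x[z]zxyzx   (R,z)→(P,x,left)
state=P head=0 tape=_[x]xzxyzx   (P,x)→(R,x,right)
state=R head=1 tape=_x[x]zxyzx   (R,x)→(R,x,left)
state=R head=0 tape=_[x]xzxyzx   (R,x)→(R,x,left)
state=R head=-1 tape=[_]xxzxyzx   (R,_)→(Q,y,right)
state=Q head=0 tape=y[x]xzxyzx   (Q,x)→(H,_,left)
state=H head=-1 tape=[y]_xzxyzx
The non-blank tape span at halt is y_xzxyzx.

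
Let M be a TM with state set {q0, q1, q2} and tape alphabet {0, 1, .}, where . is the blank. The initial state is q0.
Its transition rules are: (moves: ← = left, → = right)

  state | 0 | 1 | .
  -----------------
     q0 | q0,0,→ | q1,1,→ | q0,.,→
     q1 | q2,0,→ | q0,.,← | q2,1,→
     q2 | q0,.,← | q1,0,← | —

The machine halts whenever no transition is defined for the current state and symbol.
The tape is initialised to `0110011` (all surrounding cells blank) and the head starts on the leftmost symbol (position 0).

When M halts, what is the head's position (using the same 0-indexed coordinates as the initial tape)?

q0 | [0]110011.   read 0 → write 0, move →, go to q0
q0 | 0[1]10011.   read 1 → write 1, move →, go to q1
q1 | 01[1]0011.   read 1 → write ., move ←, go to q0
q0 | 0[1].0011.   read 1 → write 1, move →, go to q1
q1 | 01[.]0011.   read . → write 1, move →, go to q2
q2 | 011[0]011.   read 0 → write ., move ←, go to q0
q0 | 01[1].011.   read 1 → write 1, move →, go to q1
q1 | 011[.]011.   read . → write 1, move →, go to q2
q2 | 0111[0]11.   read 0 → write ., move ←, go to q0
q0 | 011[1].11.   read 1 → write 1, move →, go to q1
q1 | 0111[.]11.   read . → write 1, move →, go to q2
q2 | 01111[1]1.   read 1 → write 0, move ←, go to q1
q1 | 0111[1]01.   read 1 → write ., move ←, go to q0
q0 | 011[1].01.   read 1 → write 1, move →, go to q1
q1 | 0111[.]01.   read . → write 1, move →, go to q2
q2 | 01111[0]1.   read 0 → write ., move ←, go to q0
q0 | 0111[1].1.   read 1 → write 1, move →, go to q1
q1 | 01111[.]1.   read . → write 1, move →, go to q2
q2 | 011111[1].   read 1 → write 0, move ←, go to q1
q1 | 01111[1]0.   read 1 → write ., move ←, go to q0
q0 | 0111[1].0.   read 1 → write 1, move →, go to q1
q1 | 01111[.]0.   read . → write 1, move →, go to q2
q2 | 011111[0].   read 0 → write ., move ←, go to q0
q0 | 01111[1]..   read 1 → write 1, move →, go to q1
q1 | 011111[.].   read . → write 1, move →, go to q2
q2 | 0111111[.]
At halt the head is at cell 7.

7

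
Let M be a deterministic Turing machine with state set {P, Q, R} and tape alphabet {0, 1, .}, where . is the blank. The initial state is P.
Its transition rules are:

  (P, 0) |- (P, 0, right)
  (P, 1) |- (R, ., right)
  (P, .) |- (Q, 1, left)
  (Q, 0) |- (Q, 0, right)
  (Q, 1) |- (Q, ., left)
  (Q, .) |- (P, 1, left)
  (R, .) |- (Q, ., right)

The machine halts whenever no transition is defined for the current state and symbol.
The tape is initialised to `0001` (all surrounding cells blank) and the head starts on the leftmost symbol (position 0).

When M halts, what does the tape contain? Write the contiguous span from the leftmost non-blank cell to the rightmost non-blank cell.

P | [0]001..   read 0 → write 0, move right, go to P
P | 0[0]01..   read 0 → write 0, move right, go to P
P | 00[0]1..   read 0 → write 0, move right, go to P
P | 000[1]..   read 1 → write ., move right, go to R
R | 000.[.].   read . → write ., move right, go to Q
Q | 000..[.]   read . → write 1, move left, go to P
P | 000.[.]1   read . → write 1, move left, go to Q
Q | 000[.]11   read . → write 1, move left, go to P
P | 00[0]111   read 0 → write 0, move right, go to P
P | 000[1]11   read 1 → write ., move right, go to R
R | 000.[1]1
The non-blank tape span at halt is 000.11.

000.11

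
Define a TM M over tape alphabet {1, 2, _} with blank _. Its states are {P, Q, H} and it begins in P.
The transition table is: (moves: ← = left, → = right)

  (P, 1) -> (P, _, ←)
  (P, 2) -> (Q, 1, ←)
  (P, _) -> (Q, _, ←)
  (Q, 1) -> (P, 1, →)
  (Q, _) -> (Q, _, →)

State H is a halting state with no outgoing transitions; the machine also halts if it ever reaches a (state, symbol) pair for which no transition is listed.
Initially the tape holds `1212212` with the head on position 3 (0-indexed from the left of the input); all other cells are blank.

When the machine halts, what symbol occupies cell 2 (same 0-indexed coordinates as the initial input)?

_

P | __121[2]212   read 2 → write 1, move ←, go to Q
Q | __12[1]1212   read 1 → write 1, move →, go to P
P | __121[1]212   read 1 → write _, move ←, go to P
P | __12[1]_212   read 1 → write _, move ←, go to P
P | __1[2]__212   read 2 → write 1, move ←, go to Q
Q | __[1]1__212   read 1 → write 1, move →, go to P
P | __1[1]__212   read 1 → write _, move ←, go to P
P | __[1]___212   read 1 → write _, move ←, go to P
P | _[_]____212   read _ → write _, move ←, go to Q
Q | [_]_____212   read _ → write _, move →, go to Q
Q | _[_]____212   read _ → write _, move →, go to Q
Q | __[_]___212   read _ → write _, move →, go to Q
Q | ___[_]__212   read _ → write _, move →, go to Q
Q | ____[_]_212   read _ → write _, move →, go to Q
Q | _____[_]212   read _ → write _, move →, go to Q
Q | ______[2]12
Cell 2 holds _ when M halts.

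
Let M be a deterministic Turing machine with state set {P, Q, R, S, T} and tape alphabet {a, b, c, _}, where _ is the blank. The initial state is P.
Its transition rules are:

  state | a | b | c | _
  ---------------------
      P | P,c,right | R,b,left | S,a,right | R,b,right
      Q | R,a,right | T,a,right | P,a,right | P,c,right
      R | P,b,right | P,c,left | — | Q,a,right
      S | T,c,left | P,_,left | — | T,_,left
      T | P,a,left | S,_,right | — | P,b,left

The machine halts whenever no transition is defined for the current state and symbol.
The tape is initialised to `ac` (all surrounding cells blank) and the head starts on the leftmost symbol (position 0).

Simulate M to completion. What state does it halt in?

P | __[a]c_   read a → write c, move right, go to P
P | __c[c]_   read c → write a, move right, go to S
S | __ca[_]   read _ → write _, move left, go to T
T | __c[a]_   read a → write a, move left, go to P
P | __[c]a_   read c → write a, move right, go to S
S | __a[a]_   read a → write c, move left, go to T
T | __[a]c_   read a → write a, move left, go to P
P | _[_]ac_   read _ → write b, move right, go to R
R | _b[a]c_   read a → write b, move right, go to P
P | _bb[c]_   read c → write a, move right, go to S
S | _bba[_]   read _ → write _, move left, go to T
T | _bb[a]_   read a → write a, move left, go to P
P | _b[b]a_   read b → write b, move left, go to R
R | _[b]ba_   read b → write c, move left, go to P
P | [_]cba_   read _ → write b, move right, go to R
R | b[c]ba_
No transition is defined for (R, c); M halts in state R.

R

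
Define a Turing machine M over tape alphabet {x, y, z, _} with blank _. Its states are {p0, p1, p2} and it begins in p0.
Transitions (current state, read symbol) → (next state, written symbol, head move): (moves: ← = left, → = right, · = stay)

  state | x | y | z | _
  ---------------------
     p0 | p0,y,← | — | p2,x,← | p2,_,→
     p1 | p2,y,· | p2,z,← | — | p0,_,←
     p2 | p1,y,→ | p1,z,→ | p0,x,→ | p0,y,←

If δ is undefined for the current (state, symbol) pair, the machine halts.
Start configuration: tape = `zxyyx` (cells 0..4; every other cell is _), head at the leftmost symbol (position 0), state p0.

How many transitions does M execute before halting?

state=p0 head=0 tape=__[z]xyyx_   (p0,z)→(p2,x,←)
state=p2 head=-1 tape=_[_]xxyyx_   (p2,_)→(p0,y,←)
state=p0 head=-2 tape=[_]yxxyyx_   (p0,_)→(p2,_,→)
state=p2 head=-1 tape=_[y]xxyyx_   (p2,y)→(p1,z,→)
state=p1 head=0 tape=_z[x]xyyx_   (p1,x)→(p2,y,·)
state=p2 head=0 tape=_z[y]xyyx_   (p2,y)→(p1,z,→)
state=p1 head=1 tape=_zz[x]yyx_   (p1,x)→(p2,y,·)
state=p2 head=1 tape=_zz[y]yyx_   (p2,y)→(p1,z,→)
state=p1 head=2 tape=_zzz[y]yx_   (p1,y)→(p2,z,←)
state=p2 head=1 tape=_zz[z]zyx_   (p2,z)→(p0,x,→)
state=p0 head=2 tape=_zzx[z]yx_   (p0,z)→(p2,x,←)
state=p2 head=1 tape=_zz[x]xyx_   (p2,x)→(p1,y,→)
state=p1 head=2 tape=_zzy[x]yx_   (p1,x)→(p2,y,·)
state=p2 head=2 tape=_zzy[y]yx_   (p2,y)→(p1,z,→)
state=p1 head=3 tape=_zzyz[y]x_   (p1,y)→(p2,z,←)
state=p2 head=2 tape=_zzy[z]zx_   (p2,z)→(p0,x,→)
state=p0 head=3 tape=_zzyx[z]x_   (p0,z)→(p2,x,←)
state=p2 head=2 tape=_zzy[x]xx_   (p2,x)→(p1,y,→)
state=p1 head=3 tape=_zzyy[x]x_   (p1,x)→(p2,y,·)
state=p2 head=3 tape=_zzyy[y]x_   (p2,y)→(p1,z,→)
state=p1 head=4 tape=_zzyyz[x]_   (p1,x)→(p2,y,·)
state=p2 head=4 tape=_zzyyz[y]_   (p2,y)→(p1,z,→)
state=p1 head=5 tape=_zzyyzz[_]   (p1,_)→(p0,_,←)
state=p0 head=4 tape=_zzyyz[z]_   (p0,z)→(p2,x,←)
state=p2 head=3 tape=_zzyy[z]x_   (p2,z)→(p0,x,→)
state=p0 head=4 tape=_zzyyx[x]_   (p0,x)→(p0,y,←)
state=p0 head=3 tape=_zzyy[x]y_   (p0,x)→(p0,y,←)
state=p0 head=2 tape=_zzy[y]yy_
M halts after 27 transitions.

27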